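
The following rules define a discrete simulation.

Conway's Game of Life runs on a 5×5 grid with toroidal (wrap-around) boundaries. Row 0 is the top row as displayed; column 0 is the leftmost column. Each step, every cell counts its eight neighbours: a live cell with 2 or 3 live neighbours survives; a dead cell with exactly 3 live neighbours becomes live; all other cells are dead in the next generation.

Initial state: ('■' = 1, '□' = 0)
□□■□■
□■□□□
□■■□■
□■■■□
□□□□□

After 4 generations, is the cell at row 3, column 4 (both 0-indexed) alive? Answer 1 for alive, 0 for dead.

[0] □□■□■
□■□□□
□■■□■
□■■■□
□□□□□
[1] □□□□□
□■□□□
□□□□□
■■□■□
□■□□□
[2] □□□□□
□□□□□
■■■□□
■■■□□
■■■□□
[3] □■□□□
□■□□□
■□■□□
□□□■■
■□■□□
[4] ■■■□□
■■■□□
■■■■■
■□■■■
■■■■■

1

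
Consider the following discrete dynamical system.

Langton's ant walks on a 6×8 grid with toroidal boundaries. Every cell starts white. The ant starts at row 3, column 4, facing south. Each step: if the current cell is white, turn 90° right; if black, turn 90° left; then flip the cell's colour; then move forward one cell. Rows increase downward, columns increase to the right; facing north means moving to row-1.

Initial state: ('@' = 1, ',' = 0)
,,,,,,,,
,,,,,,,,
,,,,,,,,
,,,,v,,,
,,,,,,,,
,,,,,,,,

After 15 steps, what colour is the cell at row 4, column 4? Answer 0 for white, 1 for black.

k=0  ,,,,,,,,
,,,,,,,,
,,,,,,,,
,,,,v,,,
,,,,,,,,
,,,,,,,,
k=1  ,,,,,,,,
,,,,,,,,
,,,,,,,,
,,,<@,,,
,,,,,,,,
,,,,,,,,
k=2  ,,,,,,,,
,,,,,,,,
,,,^,,,,
,,,@@,,,
,,,,,,,,
,,,,,,,,
k=3  ,,,,,,,,
,,,,,,,,
,,,@>,,,
,,,@@,,,
,,,,,,,,
,,,,,,,,
k=4  ,,,,,,,,
,,,,,,,,
,,,@@,,,
,,,@v,,,
,,,,,,,,
,,,,,,,,
k=5  ,,,,,,,,
,,,,,,,,
,,,@@,,,
,,,@,>,,
,,,,,,,,
,,,,,,,,
k=6  ,,,,,,,,
,,,,,,,,
,,,@@,,,
,,,@,@,,
,,,,,v,,
,,,,,,,,
k=7  ,,,,,,,,
,,,,,,,,
,,,@@,,,
,,,@,@,,
,,,,<@,,
,,,,,,,,
k=8  ,,,,,,,,
,,,,,,,,
,,,@@,,,
,,,@^@,,
,,,,@@,,
,,,,,,,,
k=9  ,,,,,,,,
,,,,,,,,
,,,@@,,,
,,,@@>,,
,,,,@@,,
,,,,,,,,
k=10  ,,,,,,,,
,,,,,,,,
,,,@@^,,
,,,@@,,,
,,,,@@,,
,,,,,,,,
k=11  ,,,,,,,,
,,,,,,,,
,,,@@@>,
,,,@@,,,
,,,,@@,,
,,,,,,,,
k=12  ,,,,,,,,
,,,,,,,,
,,,@@@@,
,,,@@,v,
,,,,@@,,
,,,,,,,,
k=13  ,,,,,,,,
,,,,,,,,
,,,@@@@,
,,,@@<@,
,,,,@@,,
,,,,,,,,
k=14  ,,,,,,,,
,,,,,,,,
,,,@@^@,
,,,@@@@,
,,,,@@,,
,,,,,,,,
k=15  ,,,,,,,,
,,,,,,,,
,,,@<,@,
,,,@@@@,
,,,,@@,,
,,,,,,,,

1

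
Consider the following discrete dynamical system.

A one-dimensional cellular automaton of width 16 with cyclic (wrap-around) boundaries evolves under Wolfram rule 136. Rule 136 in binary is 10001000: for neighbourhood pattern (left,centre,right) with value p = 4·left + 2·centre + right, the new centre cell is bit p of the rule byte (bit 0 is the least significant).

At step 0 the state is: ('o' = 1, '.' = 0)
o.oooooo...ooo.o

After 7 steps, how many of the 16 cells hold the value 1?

0

t=0: o.oooooo...ooo.o
t=1: ..ooooo....oo..o
t=2: ..oooo.....o....
t=3: ..ooo...........
t=4: ..oo............
t=5: ..o.............
t=6: ................
t=7: ................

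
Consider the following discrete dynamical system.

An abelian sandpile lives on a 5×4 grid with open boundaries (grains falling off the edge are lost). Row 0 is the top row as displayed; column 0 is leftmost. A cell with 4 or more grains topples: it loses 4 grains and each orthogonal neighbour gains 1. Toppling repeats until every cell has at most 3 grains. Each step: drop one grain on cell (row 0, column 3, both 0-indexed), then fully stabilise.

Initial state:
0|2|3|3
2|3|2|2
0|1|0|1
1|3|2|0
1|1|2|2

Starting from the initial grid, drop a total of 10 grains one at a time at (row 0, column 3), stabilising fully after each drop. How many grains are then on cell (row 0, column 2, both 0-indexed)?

t=0: 0|2|3|3
2|3|2|2
0|1|0|1
1|3|2|0
1|1|2|2
t=1: 0|3|0|1
2|3|3|3
0|1|0|1
1|3|2|0
1|1|2|2
t=2: 0|3|0|2
2|3|3|3
0|1|0|1
1|3|2|0
1|1|2|2
t=3: 0|3|0|3
2|3|3|3
0|1|0|1
1|3|2|0
1|1|2|2
t=4: 1|0|3|1
3|1|1|1
0|2|1|2
1|3|2|0
1|1|2|2
t=5: 1|0|3|2
3|1|1|1
0|2|1|2
1|3|2|0
1|1|2|2
t=6: 1|0|3|3
3|1|1|1
0|2|1|2
1|3|2|0
1|1|2|2
t=7: 1|1|0|1
3|1|2|2
0|2|1|2
1|3|2|0
1|1|2|2
t=8: 1|1|0|2
3|1|2|2
0|2|1|2
1|3|2|0
1|1|2|2
t=9: 1|1|0|3
3|1|2|2
0|2|1|2
1|3|2|0
1|1|2|2
t=10: 1|1|1|0
3|1|2|3
0|2|1|2
1|3|2|0
1|1|2|2

1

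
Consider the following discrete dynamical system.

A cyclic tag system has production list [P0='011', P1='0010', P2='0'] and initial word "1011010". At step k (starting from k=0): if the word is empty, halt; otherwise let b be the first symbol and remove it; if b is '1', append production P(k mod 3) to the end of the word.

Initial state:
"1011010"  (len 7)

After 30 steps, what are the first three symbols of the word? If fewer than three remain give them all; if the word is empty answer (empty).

k=0  "1011010"  (len 7)
k=1  "011010011"  (len 9)
k=2  "11010011"  (len 8)
k=3  "10100110"  (len 8)
k=4  "0100110011"  (len 10)
k=5  "100110011"  (len 9)
k=6  "001100110"  (len 9)
k=7  "01100110"  (len 8)
k=8  "1100110"  (len 7)
k=9  "1001100"  (len 7)
k=10  "001100011"  (len 9)
k=11  "01100011"  (len 8)
k=12  "1100011"  (len 7)
k=13  "100011011"  (len 9)
k=14  "000110110010"  (len 12)
k=15  "00110110010"  (len 11)
k=16  "0110110010"  (len 10)
k=17  "110110010"  (len 9)
k=18  "101100100"  (len 9)
k=19  "01100100011"  (len 11)
k=20  "1100100011"  (len 10)
k=21  "1001000110"  (len 10)
k=22  "001000110011"  (len 12)
k=23  "01000110011"  (len 11)
k=24  "1000110011"  (len 10)
k=25  "000110011011"  (len 12)
k=26  "00110011011"  (len 11)
k=27  "0110011011"  (len 10)
k=28  "110011011"  (len 9)
k=29  "100110110010"  (len 12)
k=30  "001101100100"  (len 12)

001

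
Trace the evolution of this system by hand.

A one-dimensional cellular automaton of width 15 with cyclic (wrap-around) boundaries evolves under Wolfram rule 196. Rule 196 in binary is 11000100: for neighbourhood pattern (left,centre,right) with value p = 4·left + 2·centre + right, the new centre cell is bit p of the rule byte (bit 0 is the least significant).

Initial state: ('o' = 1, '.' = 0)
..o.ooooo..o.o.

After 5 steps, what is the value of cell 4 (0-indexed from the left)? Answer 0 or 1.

step 0: ..o.ooooo..o.o.
step 1: ..o..oooo..o.o.
step 2: ..o...ooo..o.o.
step 3: ..o....oo..o.o.
step 4: ..o.....o..o.o.
step 5: ..o.....o..o.o.

0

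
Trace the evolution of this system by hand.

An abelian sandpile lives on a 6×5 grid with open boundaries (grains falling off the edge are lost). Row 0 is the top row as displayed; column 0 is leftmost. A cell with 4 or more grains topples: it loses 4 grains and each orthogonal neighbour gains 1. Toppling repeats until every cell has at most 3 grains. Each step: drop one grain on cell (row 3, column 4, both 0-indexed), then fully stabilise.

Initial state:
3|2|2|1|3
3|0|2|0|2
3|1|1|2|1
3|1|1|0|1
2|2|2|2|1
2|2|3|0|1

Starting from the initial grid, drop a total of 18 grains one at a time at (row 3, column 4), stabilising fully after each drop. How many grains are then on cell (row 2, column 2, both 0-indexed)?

k=0  3|2|2|1|3
3|0|2|0|2
3|1|1|2|1
3|1|1|0|1
2|2|2|2|1
2|2|3|0|1
k=1  3|2|2|1|3
3|0|2|0|2
3|1|1|2|1
3|1|1|0|2
2|2|2|2|1
2|2|3|0|1
k=2  3|2|2|1|3
3|0|2|0|2
3|1|1|2|1
3|1|1|0|3
2|2|2|2|1
2|2|3|0|1
k=3  3|2|2|1|3
3|0|2|0|2
3|1|1|2|2
3|1|1|1|0
2|2|2|2|2
2|2|3|0|1
k=4  3|2|2|1|3
3|0|2|0|2
3|1|1|2|2
3|1|1|1|1
2|2|2|2|2
2|2|3|0|1
k=5  3|2|2|1|3
3|0|2|0|2
3|1|1|2|2
3|1|1|1|2
2|2|2|2|2
2|2|3|0|1
k=6  3|2|2|1|3
3|0|2|0|2
3|1|1|2|2
3|1|1|1|3
2|2|2|2|2
2|2|3|0|1
k=7  3|2|2|1|3
3|0|2|0|2
3|1|1|2|3
3|1|1|2|0
2|2|2|2|3
2|2|3|0|1
k=8  3|2|2|1|3
3|0|2|0|2
3|1|1|2|3
3|1|1|2|1
2|2|2|2|3
2|2|3|0|1
k=9  3|2|2|1|3
3|0|2|0|2
3|1|1|2|3
3|1|1|2|2
2|2|2|2|3
2|2|3|0|1
k=10  3|2|2|1|3
3|0|2|0|2
3|1|1|2|3
3|1|1|2|3
2|2|2|2|3
2|2|3|0|1
k=11  3|2|2|1|3
3|0|2|0|3
3|1|1|3|0
3|1|1|3|2
2|2|2|3|0
2|2|3|0|2
k=12  3|2|2|1|3
3|0|2|0|3
3|1|1|3|0
3|1|1|3|3
2|2|2|3|0
2|2|3|0|2
k=13  3|2|2|1|3
3|0|2|1|3
3|1|2|0|2
3|1|2|2|1
2|2|3|0|2
2|2|3|1|2
k=14  3|2|2|1|3
3|0|2|1|3
3|1|2|0|2
3|1|2|2|2
2|2|3|0|2
2|2|3|1|2
k=15  3|2|2|1|3
3|0|2|1|3
3|1|2|0|2
3|1|2|2|3
2|2|3|0|2
2|2|3|1|2
k=16  3|2|2|1|3
3|0|2|1|3
3|1|2|0|3
3|1|2|3|0
2|2|3|0|3
2|2|3|1|2
k=17  3|2|2|1|3
3|0|2|1|3
3|1|2|0|3
3|1|2|3|1
2|2|3|0|3
2|2|3|1|2
k=18  3|2|2|1|3
3|0|2|1|3
3|1|2|0|3
3|1|2|3|2
2|2|3|0|3
2|2|3|1|2

2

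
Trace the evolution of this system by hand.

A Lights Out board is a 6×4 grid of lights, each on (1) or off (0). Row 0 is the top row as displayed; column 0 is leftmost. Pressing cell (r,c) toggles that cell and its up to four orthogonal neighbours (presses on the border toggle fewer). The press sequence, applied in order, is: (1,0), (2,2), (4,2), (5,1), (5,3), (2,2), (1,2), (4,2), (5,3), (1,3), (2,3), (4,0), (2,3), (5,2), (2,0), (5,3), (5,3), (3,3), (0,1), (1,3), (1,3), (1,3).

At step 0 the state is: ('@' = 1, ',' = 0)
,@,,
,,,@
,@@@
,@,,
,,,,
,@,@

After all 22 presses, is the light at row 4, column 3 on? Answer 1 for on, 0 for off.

k=0  ,@,,
,,,@
,@@@
,@,,
,,,,
,@,@
k=1  @@,,
@@,@
@@@@
,@,,
,,,,
,@,@
k=2  @@,,
@@@@
@,,,
,@@,
,,,,
,@,@
k=3  @@,,
@@@@
@,,,
,@,,
,@@@
,@@@
k=4  @@,,
@@@@
@,,,
,@,,
,,@@
@,,@
k=5  @@,,
@@@@
@,,,
,@,,
,,@,
@,@,
k=6  @@,,
@@,@
@@@@
,@@,
,,@,
@,@,
k=7  @@@,
@,@,
@@,@
,@@,
,,@,
@,@,
k=8  @@@,
@,@,
@@,@
,@,,
,@,@
@,,,
k=9  @@@,
@,@,
@@,@
,@,,
,@,,
@,@@
k=10  @@@@
@,,@
@@,,
,@,,
,@,,
@,@@
k=11  @@@@
@,,,
@@@@
,@,@
,@,,
@,@@
k=12  @@@@
@,,,
@@@@
@@,@
@,,,
,,@@
k=13  @@@@
@,,@
@@,,
@@,,
@,,,
,,@@
k=14  @@@@
@,,@
@@,,
@@,,
@,@,
,@,,
k=15  @@@@
,,,@
,,,,
,@,,
@,@,
,@,,
k=16  @@@@
,,,@
,,,,
,@,,
@,@@
,@@@
k=17  @@@@
,,,@
,,,,
,@,,
@,@,
,@,,
k=18  @@@@
,,,@
,,,@
,@@@
@,@@
,@,,
k=19  ,,,@
,@,@
,,,@
,@@@
@,@@
,@,,
k=20  ,,,,
,@@,
,,,,
,@@@
@,@@
,@,,
k=21  ,,,@
,@,@
,,,@
,@@@
@,@@
,@,,
k=22  ,,,,
,@@,
,,,,
,@@@
@,@@
,@,,

1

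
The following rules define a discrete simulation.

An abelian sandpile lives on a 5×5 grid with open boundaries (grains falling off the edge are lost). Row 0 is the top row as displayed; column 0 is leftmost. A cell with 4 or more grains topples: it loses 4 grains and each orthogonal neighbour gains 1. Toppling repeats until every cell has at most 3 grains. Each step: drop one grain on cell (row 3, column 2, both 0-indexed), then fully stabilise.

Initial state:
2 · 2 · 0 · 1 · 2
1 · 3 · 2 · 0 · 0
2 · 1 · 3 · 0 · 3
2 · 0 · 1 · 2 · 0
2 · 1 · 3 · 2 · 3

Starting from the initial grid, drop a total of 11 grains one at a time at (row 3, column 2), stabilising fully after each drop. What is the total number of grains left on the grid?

45

k=0  2 · 2 · 0 · 1 · 2
1 · 3 · 2 · 0 · 0
2 · 1 · 3 · 0 · 3
2 · 0 · 1 · 2 · 0
2 · 1 · 3 · 2 · 3
k=1  2 · 2 · 0 · 1 · 2
1 · 3 · 2 · 0 · 0
2 · 1 · 3 · 0 · 3
2 · 0 · 2 · 2 · 0
2 · 1 · 3 · 2 · 3
k=2  2 · 2 · 0 · 1 · 2
1 · 3 · 2 · 0 · 0
2 · 1 · 3 · 0 · 3
2 · 0 · 3 · 2 · 0
2 · 1 · 3 · 2 · 3
k=3  2 · 2 · 0 · 1 · 2
1 · 3 · 3 · 0 · 0
2 · 2 · 0 · 1 · 3
2 · 1 · 2 · 3 · 0
2 · 2 · 0 · 3 · 3
k=4  2 · 2 · 0 · 1 · 2
1 · 3 · 3 · 0 · 0
2 · 2 · 0 · 1 · 3
2 · 1 · 3 · 3 · 0
2 · 2 · 0 · 3 · 3
k=5  2 · 2 · 0 · 1 · 2
1 · 3 · 3 · 0 · 0
2 · 2 · 1 · 2 · 3
2 · 2 · 1 · 1 · 2
2 · 2 · 2 · 1 · 0
k=6  2 · 2 · 0 · 1 · 2
1 · 3 · 3 · 0 · 0
2 · 2 · 1 · 2 · 3
2 · 2 · 2 · 1 · 2
2 · 2 · 2 · 1 · 0
k=7  2 · 2 · 0 · 1 · 2
1 · 3 · 3 · 0 · 0
2 · 2 · 1 · 2 · 3
2 · 2 · 3 · 1 · 2
2 · 2 · 2 · 1 · 0
k=8  2 · 2 · 0 · 1 · 2
1 · 3 · 3 · 0 · 0
2 · 2 · 2 · 2 · 3
2 · 3 · 0 · 2 · 2
2 · 2 · 3 · 1 · 0
k=9  2 · 2 · 0 · 1 · 2
1 · 3 · 3 · 0 · 0
2 · 2 · 2 · 2 · 3
2 · 3 · 1 · 2 · 2
2 · 2 · 3 · 1 · 0
k=10  2 · 2 · 0 · 1 · 2
1 · 3 · 3 · 0 · 0
2 · 2 · 2 · 2 · 3
2 · 3 · 2 · 2 · 2
2 · 2 · 3 · 1 · 0
k=11  2 · 2 · 0 · 1 · 2
1 · 3 · 3 · 0 · 0
2 · 2 · 2 · 2 · 3
2 · 3 · 3 · 2 · 2
2 · 2 · 3 · 1 · 0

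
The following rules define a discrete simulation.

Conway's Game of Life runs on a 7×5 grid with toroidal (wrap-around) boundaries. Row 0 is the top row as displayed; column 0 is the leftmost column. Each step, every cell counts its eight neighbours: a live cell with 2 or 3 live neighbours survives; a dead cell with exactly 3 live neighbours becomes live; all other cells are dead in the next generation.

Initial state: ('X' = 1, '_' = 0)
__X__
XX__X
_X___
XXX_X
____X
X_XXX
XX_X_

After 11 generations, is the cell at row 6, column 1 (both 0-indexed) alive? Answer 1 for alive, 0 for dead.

k=0  __X__
XX__X
_X___
XXX_X
____X
X_XXX
XX_X_
k=1  __XX_
XXX__
___X_
_XXXX
_____
__X__
X____
k=2  X_XXX
_X__X
_____
__XXX
_X___
_____
_XXX_
k=3  _____
_XX_X
X_X_X
__XX_
__XX_
_X___
XX___
k=4  __X__
_XX_X
X___X
_____
_X_X_
XX___
XX___
k=5  __XX_
_XX_X
XX_XX
X___X
XXX__
____X
X_X__
k=6  X___X
_____
_____
_____
_X_X_
__XXX
_XX_X
k=7  XX_XX
_____
_____
_____
___XX
____X
_XX__
k=8  XX_XX
X___X
_____
_____
___XX
X_X_X
_XX__
k=9  ___X_
_X_X_
_____
_____
X__XX
X_X_X
_____
k=10  __X__
__X__
_____
____X
XX_X_
XX___
___XX
k=11  __X__
_____
_____
X___X
_XX__
_X_X_
XXXXX

1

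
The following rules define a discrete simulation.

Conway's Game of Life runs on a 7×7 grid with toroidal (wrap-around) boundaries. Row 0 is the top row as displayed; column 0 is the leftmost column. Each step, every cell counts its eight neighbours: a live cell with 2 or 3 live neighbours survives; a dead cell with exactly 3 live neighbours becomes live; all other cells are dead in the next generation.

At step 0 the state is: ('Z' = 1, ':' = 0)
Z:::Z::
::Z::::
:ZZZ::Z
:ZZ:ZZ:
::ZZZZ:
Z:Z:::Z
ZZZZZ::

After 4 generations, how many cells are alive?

k=0  Z:::Z::
::Z::::
:ZZZ::Z
:ZZ:ZZ:
::ZZZZ:
Z:Z:::Z
ZZZZZ::
k=1  Z:::Z::
Z:Z::::
Z:::ZZ:
Z:::::Z
Z::::::
Z:::::Z
::Z:ZZ:
k=2  ::::ZZZ
Z::ZZZ:
Z::::Z:
ZZ:::Z:
:Z:::::
ZZ:::ZZ
ZZ:ZZZ:
k=3  :ZZ::::
Z::Z:::
Z::::Z:
ZZ:::::
::Z::Z:
:::::Z:
:ZZZ:::
k=4  Z::::::
Z:Z:::Z
Z::::::
ZZ:::::
:Z::::Z
:Z:ZZ::
:Z:Z:::

14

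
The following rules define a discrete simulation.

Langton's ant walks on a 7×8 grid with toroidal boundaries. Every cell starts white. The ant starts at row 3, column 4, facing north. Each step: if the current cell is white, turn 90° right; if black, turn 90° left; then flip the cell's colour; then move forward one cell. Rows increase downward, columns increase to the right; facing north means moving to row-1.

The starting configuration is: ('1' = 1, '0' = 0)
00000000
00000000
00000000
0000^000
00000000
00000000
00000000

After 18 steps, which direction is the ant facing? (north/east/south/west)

south

gen 0: 00000000
00000000
00000000
0000^000
00000000
00000000
00000000
gen 1: 00000000
00000000
00000000
00001>00
00000000
00000000
00000000
gen 2: 00000000
00000000
00000000
00001100
00000v00
00000000
00000000
gen 3: 00000000
00000000
00000000
00001100
0000<100
00000000
00000000
gen 4: 00000000
00000000
00000000
0000^100
00001100
00000000
00000000
gen 5: 00000000
00000000
00000000
000<0100
00001100
00000000
00000000
gen 6: 00000000
00000000
000^0000
00010100
00001100
00000000
00000000
gen 7: 00000000
00000000
0001>000
00010100
00001100
00000000
00000000
gen 8: 00000000
00000000
00011000
0001v100
00001100
00000000
00000000
gen 9: 00000000
00000000
00011000
000<1100
00001100
00000000
00000000
gen 10: 00000000
00000000
00011000
00001100
000v1100
00000000
00000000
gen 11: 00000000
00000000
00011000
00001100
00<11100
00000000
00000000
gen 12: 00000000
00000000
00011000
00^01100
00111100
00000000
00000000
gen 13: 00000000
00000000
00011000
001>1100
00111100
00000000
00000000
gen 14: 00000000
00000000
00011000
00111100
001v1100
00000000
00000000
gen 15: 00000000
00000000
00011000
00111100
0010>100
00000000
00000000
gen 16: 00000000
00000000
00011000
0011^100
00100100
00000000
00000000
gen 17: 00000000
00000000
00011000
001<0100
00100100
00000000
00000000
gen 18: 00000000
00000000
00011000
00100100
001v0100
00000000
00000000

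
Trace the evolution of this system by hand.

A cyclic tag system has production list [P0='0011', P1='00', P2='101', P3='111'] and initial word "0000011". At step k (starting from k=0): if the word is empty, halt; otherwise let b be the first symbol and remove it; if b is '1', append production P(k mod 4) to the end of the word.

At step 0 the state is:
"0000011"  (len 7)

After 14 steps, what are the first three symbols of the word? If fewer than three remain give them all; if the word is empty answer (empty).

111

k=0  "0000011"  (len 7)
k=1  "000011"  (len 6)
k=2  "00011"  (len 5)
k=3  "0011"  (len 4)
k=4  "011"  (len 3)
k=5  "11"  (len 2)
k=6  "100"  (len 3)
k=7  "00101"  (len 5)
k=8  "0101"  (len 4)
k=9  "101"  (len 3)
k=10  "0100"  (len 4)
k=11  "100"  (len 3)
k=12  "00111"  (len 5)
k=13  "0111"  (len 4)
k=14  "111"  (len 3)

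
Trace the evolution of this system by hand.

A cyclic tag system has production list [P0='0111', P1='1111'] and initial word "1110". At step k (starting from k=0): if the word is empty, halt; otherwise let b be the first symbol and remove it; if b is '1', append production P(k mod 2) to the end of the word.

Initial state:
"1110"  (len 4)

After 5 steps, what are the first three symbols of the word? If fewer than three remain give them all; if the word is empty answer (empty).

[0] "1110"  (len 4)
[1] "1100111"  (len 7)
[2] "1001111111"  (len 10)
[3] "0011111110111"  (len 13)
[4] "011111110111"  (len 12)
[5] "11111110111"  (len 11)

111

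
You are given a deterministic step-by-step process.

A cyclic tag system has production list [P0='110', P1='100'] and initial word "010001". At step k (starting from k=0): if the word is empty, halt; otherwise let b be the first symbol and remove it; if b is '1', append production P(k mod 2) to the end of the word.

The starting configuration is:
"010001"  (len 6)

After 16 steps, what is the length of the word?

11

[0] "010001"  (len 6)
[1] "10001"  (len 5)
[2] "0001100"  (len 7)
[3] "001100"  (len 6)
[4] "01100"  (len 5)
[5] "1100"  (len 4)
[6] "100100"  (len 6)
[7] "00100110"  (len 8)
[8] "0100110"  (len 7)
[9] "100110"  (len 6)
[10] "00110100"  (len 8)
[11] "0110100"  (len 7)
[12] "110100"  (len 6)
[13] "10100110"  (len 8)
[14] "0100110100"  (len 10)
[15] "100110100"  (len 9)
[16] "00110100100"  (len 11)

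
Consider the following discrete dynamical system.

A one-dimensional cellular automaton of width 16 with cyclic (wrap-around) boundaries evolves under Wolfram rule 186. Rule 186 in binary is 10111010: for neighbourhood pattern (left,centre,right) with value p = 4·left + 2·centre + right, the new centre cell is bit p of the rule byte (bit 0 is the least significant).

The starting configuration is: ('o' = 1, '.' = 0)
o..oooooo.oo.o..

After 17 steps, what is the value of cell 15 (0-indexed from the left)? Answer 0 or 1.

step 0: o..oooooo.oo.o..
step 1: .ooooooo.oo.o.oo
step 2: ooooooo.oo.o.oo.
step 3: oooooo.oo.o.oo.o
step 4: ooooo.oo.o.oo.oo
step 5: oooo.oo.o.oo.ooo
step 6: ooo.oo.o.oo.oooo
step 7: oo.oo.o.oo.ooooo
step 8: o.oo.o.oo.oooooo
step 9: .oo.o.oo.ooooooo
step 10: oo.o.oo.ooooooo.
step 11: o.o.oo.ooooooo.o
step 12: .o.oo.ooooooo.oo
step 13: o.oo.ooooooo.oo.
step 14: .oo.ooooooo.oo.o
step 15: oo.ooooooo.oo.o.
step 16: o.ooooooo.oo.o.o
step 17: .ooooooo.oo.o.oo

1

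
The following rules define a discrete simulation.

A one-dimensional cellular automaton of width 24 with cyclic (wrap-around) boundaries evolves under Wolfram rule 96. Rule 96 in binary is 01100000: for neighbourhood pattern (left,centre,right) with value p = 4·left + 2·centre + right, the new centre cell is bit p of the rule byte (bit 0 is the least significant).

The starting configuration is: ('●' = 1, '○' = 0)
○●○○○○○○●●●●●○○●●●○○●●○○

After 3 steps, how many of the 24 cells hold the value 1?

0

gen 0: ○●○○○○○○●●●●●○○●●●○○●●○○
gen 1: ○○○○○○○○○○○○●○○○○●○○○●○○
gen 2: ○○○○○○○○○○○○○○○○○○○○○○○○
gen 3: ○○○○○○○○○○○○○○○○○○○○○○○○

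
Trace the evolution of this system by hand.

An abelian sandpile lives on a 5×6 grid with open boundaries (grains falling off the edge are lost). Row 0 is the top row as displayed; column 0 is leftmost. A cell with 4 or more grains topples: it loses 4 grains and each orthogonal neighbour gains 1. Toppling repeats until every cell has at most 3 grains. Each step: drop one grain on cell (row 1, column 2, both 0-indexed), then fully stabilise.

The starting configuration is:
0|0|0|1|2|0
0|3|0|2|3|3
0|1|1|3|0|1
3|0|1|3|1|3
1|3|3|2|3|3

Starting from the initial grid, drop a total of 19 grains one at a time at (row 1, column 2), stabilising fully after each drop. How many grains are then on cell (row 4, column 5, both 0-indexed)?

1

t=0: 0|0|0|1|2|0
0|3|0|2|3|3
0|1|1|3|0|1
3|0|1|3|1|3
1|3|3|2|3|3
t=1: 0|0|0|1|2|0
0|3|1|2|3|3
0|1|1|3|0|1
3|0|1|3|1|3
1|3|3|2|3|3
t=2: 0|0|0|1|2|0
0|3|2|2|3|3
0|1|1|3|0|1
3|0|1|3|1|3
1|3|3|2|3|3
t=3: 0|0|0|1|2|0
0|3|3|2|3|3
0|1|1|3|0|1
3|0|1|3|1|3
1|3|3|2|3|3
t=4: 0|1|1|1|2|0
1|0|1|3|3|3
0|2|2|3|0|1
3|0|1|3|1|3
1|3|3|2|3|3
t=5: 0|1|1|1|2|0
1|0|2|3|3|3
0|2|2|3|0|1
3|0|1|3|1|3
1|3|3|2|3|3
t=6: 0|1|1|1|2|0
1|0|3|3|3|3
0|2|2|3|0|1
3|0|1|3|1|3
1|3|3|2|3|3
t=7: 0|1|2|2|3|1
1|1|2|2|1|0
0|3|0|2|2|2
3|0|3|0|2|3
1|3|3|3|3|3
t=8: 0|1|2|2|3|1
1|1|3|2|1|0
0|3|0|2|2|2
3|0|3|0|2|3
1|3|3|3|3|3
t=9: 0|1|3|2|3|1
1|2|0|3|1|0
0|3|1|2|2|2
3|0|3|0|2|3
1|3|3|3|3|3
t=10: 0|1|3|2|3|1
1|2|1|3|1|0
0|3|1|2|2|2
3|0|3|0|2|3
1|3|3|3|3|3
t=11: 0|1|3|2|3|1
1|2|2|3|1|0
0|3|1|2|2|2
3|0|3|0|2|3
1|3|3|3|3|3
t=12: 0|1|3|2|3|1
1|2|3|3|1|0
0|3|1|2|2|2
3|0|3|0|2|3
1|3|3|3|3|3
t=13: 0|2|1|1|0|2
1|3|2|1|3|0
0|3|2|3|2|2
3|0|3|0|2|3
1|3|3|3|3|3
t=14: 0|2|1|1|0|2
1|3|3|1|3|0
0|3|2|3|2|2
3|0|3|0|2|3
1|3|3|3|3|3
t=15: 0|3|2|2|1|2
2|1|3|0|1|2
1|1|2|3|2|0
3|3|2|0|2|2
2|0|2|2|2|1
t=16: 0|3|3|2|1|2
2|2|0|1|1|2
1|1|3|3|2|0
3|3|2|0|2|2
2|0|2|2|2|1
t=17: 0|3|3|2|1|2
2|2|1|1|1|2
1|1|3|3|2|0
3|3|2|0|2|2
2|0|2|2|2|1
t=18: 0|3|3|2|1|2
2|2|2|1|1|2
1|1|3|3|2|0
3|3|2|0|2|2
2|0|2|2|2|1
t=19: 0|3|3|2|1|2
2|2|3|1|1|2
1|1|3|3|2|0
3|3|2|0|2|2
2|0|2|2|2|1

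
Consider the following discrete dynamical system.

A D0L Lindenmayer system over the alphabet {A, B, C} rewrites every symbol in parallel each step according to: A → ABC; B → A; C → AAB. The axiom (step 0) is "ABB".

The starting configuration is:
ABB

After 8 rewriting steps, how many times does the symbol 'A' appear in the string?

1273

t=0: ABB
t=1: ABCAA
t=2: ABCAAABABCABC
t=3: ABCAAABABCABCABCAABCAAABABCAAAB
t=4: ABCAAABABCABCABCAABCAAABABCAAABABCAAABABCABCAAABABCABCABCAABCAAABABCABCABCA
t=5: ABCAAABABCABCABCAABCAAABABCAAABABCAAABABCABCAAABABCABCABCA…ABCAAABABCAAABABCABCAAABABCABCABCAABCAAABABCAAABABCAAABABC  (len 181)
t=6: ABCAAABABCABCABCAABCAAABABCAAABABCAAABABCABCAAABABCABCABCA…ABCAAABABCABCABCAABCAAABABCABCABCAABCAAABABCABCABCAABCAAAB  (len 437)
t=7: ABCAAABABCABCABCAABCAAABABCAAABABCAAABABCABCAAABABCABCABCA…ABCAAABABCABCABCAABCAAABABCAAABABCAAABABCABCAAABABCABCABCA  (len 1055)
t=8: ABCAAABABCABCABCAABCAAABABCAAABABCAAABABCABCAAABABCABCABCA…ABCABCABCAABCAAABABCAAABABCABCABCAABCAAABABCAAABABCAAABABC  (len 2547)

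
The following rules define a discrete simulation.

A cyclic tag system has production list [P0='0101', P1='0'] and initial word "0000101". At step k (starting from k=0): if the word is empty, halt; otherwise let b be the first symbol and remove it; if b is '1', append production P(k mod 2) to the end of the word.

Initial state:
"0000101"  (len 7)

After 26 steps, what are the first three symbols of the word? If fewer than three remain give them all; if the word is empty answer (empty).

gen 0: "0000101"  (len 7)
gen 1: "000101"  (len 6)
gen 2: "00101"  (len 5)
gen 3: "0101"  (len 4)
gen 4: "101"  (len 3)
gen 5: "010101"  (len 6)
gen 6: "10101"  (len 5)
gen 7: "01010101"  (len 8)
gen 8: "1010101"  (len 7)
gen 9: "0101010101"  (len 10)
gen 10: "101010101"  (len 9)
gen 11: "010101010101"  (len 12)
gen 12: "10101010101"  (len 11)
gen 13: "01010101010101"  (len 14)
gen 14: "1010101010101"  (len 13)
gen 15: "0101010101010101"  (len 16)
gen 16: "101010101010101"  (len 15)
gen 17: "010101010101010101"  (len 18)
gen 18: "10101010101010101"  (len 17)
gen 19: "01010101010101010101"  (len 20)
gen 20: "1010101010101010101"  (len 19)
gen 21: "0101010101010101010101"  (len 22)
gen 22: "101010101010101010101"  (len 21)
gen 23: "010101010101010101010101"  (len 24)
gen 24: "10101010101010101010101"  (len 23)
gen 25: "01010101010101010101010101"  (len 26)
gen 26: "1010101010101010101010101"  (len 25)

101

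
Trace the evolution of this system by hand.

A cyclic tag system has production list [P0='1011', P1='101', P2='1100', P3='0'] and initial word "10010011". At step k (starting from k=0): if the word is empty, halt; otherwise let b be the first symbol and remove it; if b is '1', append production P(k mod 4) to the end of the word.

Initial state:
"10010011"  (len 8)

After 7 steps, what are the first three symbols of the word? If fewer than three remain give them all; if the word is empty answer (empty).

t=0: "10010011"  (len 8)
t=1: "00100111011"  (len 11)
t=2: "0100111011"  (len 10)
t=3: "100111011"  (len 9)
t=4: "001110110"  (len 9)
t=5: "01110110"  (len 8)
t=6: "1110110"  (len 7)
t=7: "1101101100"  (len 10)

110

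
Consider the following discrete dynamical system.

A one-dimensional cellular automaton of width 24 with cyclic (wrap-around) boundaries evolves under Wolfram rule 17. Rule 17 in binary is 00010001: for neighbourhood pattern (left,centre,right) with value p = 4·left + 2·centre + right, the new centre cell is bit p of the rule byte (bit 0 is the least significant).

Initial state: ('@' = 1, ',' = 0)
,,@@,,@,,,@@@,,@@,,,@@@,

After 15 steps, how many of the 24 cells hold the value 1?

step 0: ,,@@,,@,,,@@@,,@@,,,@@@,
step 1: @,,,@,,@@,,,,@,,,@@,,,,@
step 2: ,@@,,@,,,@@@,,@@,,,@@@,,
step 3: ,,,@,,@@,,,,@,,,@@,,,,@@
step 4: @@,,@,,,@@@,,@@,,,@@@,,,
step 5: ,,@,,@@,,,,@,,,@@,,,,@@,
step 6: @,,@,,,@@@,,@@,,,@@@,,,@
step 7: ,@,,@@,,,,@,,,@@,,,,@@,,
step 8: ,,@,,,@@@,,@@,,,@@@,,,@@
step 9: @,,@@,,,,@,,,@@,,,,@@,,,
step 10: ,@,,,@@@,,@@,,,@@@,,,@@,
step 11: ,,@@,,,,@,,,@@,,,,@@,,,@
step 12: @,,,@@@,,@@,,,@@@,,,@@,,
step 13: ,@@,,,,@,,,@@,,,,@@,,,@,
step 14: ,,,@@@,,@@,,,@@@,,,@@,,@
step 15: @@,,,,@,,,@@,,,,@@,,,@,,

8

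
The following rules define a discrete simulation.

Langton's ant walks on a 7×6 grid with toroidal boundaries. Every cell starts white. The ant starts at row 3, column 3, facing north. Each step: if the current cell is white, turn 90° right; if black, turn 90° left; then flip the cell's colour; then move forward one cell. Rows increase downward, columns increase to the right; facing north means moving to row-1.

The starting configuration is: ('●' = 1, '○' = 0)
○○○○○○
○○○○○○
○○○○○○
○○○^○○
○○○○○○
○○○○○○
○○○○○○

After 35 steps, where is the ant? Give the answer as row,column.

[0] ○○○○○○
○○○○○○
○○○○○○
○○○^○○
○○○○○○
○○○○○○
○○○○○○
[1] ○○○○○○
○○○○○○
○○○○○○
○○○●>○
○○○○○○
○○○○○○
○○○○○○
[2] ○○○○○○
○○○○○○
○○○○○○
○○○●●○
○○○○v○
○○○○○○
○○○○○○
[3] ○○○○○○
○○○○○○
○○○○○○
○○○●●○
○○○<●○
○○○○○○
○○○○○○
[4] ○○○○○○
○○○○○○
○○○○○○
○○○^●○
○○○●●○
○○○○○○
○○○○○○
[5] ○○○○○○
○○○○○○
○○○○○○
○○<○●○
○○○●●○
○○○○○○
○○○○○○
[6] ○○○○○○
○○○○○○
○○^○○○
○○●○●○
○○○●●○
○○○○○○
○○○○○○
[7] ○○○○○○
○○○○○○
○○●>○○
○○●○●○
○○○●●○
○○○○○○
○○○○○○
[8] ○○○○○○
○○○○○○
○○●●○○
○○●v●○
○○○●●○
○○○○○○
○○○○○○
[9] ○○○○○○
○○○○○○
○○●●○○
○○<●●○
○○○●●○
○○○○○○
○○○○○○
[10] ○○○○○○
○○○○○○
○○●●○○
○○○●●○
○○v●●○
○○○○○○
○○○○○○
[11] ○○○○○○
○○○○○○
○○●●○○
○○○●●○
○<●●●○
○○○○○○
○○○○○○
[12] ○○○○○○
○○○○○○
○○●●○○
○^○●●○
○●●●●○
○○○○○○
○○○○○○
[13] ○○○○○○
○○○○○○
○○●●○○
○●>●●○
○●●●●○
○○○○○○
○○○○○○
[14] ○○○○○○
○○○○○○
○○●●○○
○●●●●○
○●v●●○
○○○○○○
○○○○○○
[15] ○○○○○○
○○○○○○
○○●●○○
○●●●●○
○●○>●○
○○○○○○
○○○○○○
[16] ○○○○○○
○○○○○○
○○●●○○
○●●^●○
○●○○●○
○○○○○○
○○○○○○
[17] ○○○○○○
○○○○○○
○○●●○○
○●<○●○
○●○○●○
○○○○○○
○○○○○○
[18] ○○○○○○
○○○○○○
○○●●○○
○●○○●○
○●v○●○
○○○○○○
○○○○○○
[19] ○○○○○○
○○○○○○
○○●●○○
○●○○●○
○<●○●○
○○○○○○
○○○○○○
[20] ○○○○○○
○○○○○○
○○●●○○
○●○○●○
○○●○●○
○v○○○○
○○○○○○
[21] ○○○○○○
○○○○○○
○○●●○○
○●○○●○
○○●○●○
<●○○○○
○○○○○○
[22] ○○○○○○
○○○○○○
○○●●○○
○●○○●○
^○●○●○
●●○○○○
○○○○○○
[23] ○○○○○○
○○○○○○
○○●●○○
○●○○●○
●>●○●○
●●○○○○
○○○○○○
[24] ○○○○○○
○○○○○○
○○●●○○
○●○○●○
●●●○●○
●v○○○○
○○○○○○
[25] ○○○○○○
○○○○○○
○○●●○○
○●○○●○
●●●○●○
●○>○○○
○○○○○○
[26] ○○○○○○
○○○○○○
○○●●○○
○●○○●○
●●●○●○
●○●○○○
○○v○○○
[27] ○○○○○○
○○○○○○
○○●●○○
○●○○●○
●●●○●○
●○●○○○
○<●○○○
[28] ○○○○○○
○○○○○○
○○●●○○
○●○○●○
●●●○●○
●^●○○○
○●●○○○
[29] ○○○○○○
○○○○○○
○○●●○○
○●○○●○
●●●○●○
●●>○○○
○●●○○○
[30] ○○○○○○
○○○○○○
○○●●○○
○●○○●○
●●^○●○
●●○○○○
○●●○○○
[31] ○○○○○○
○○○○○○
○○●●○○
○●○○●○
●<○○●○
●●○○○○
○●●○○○
[32] ○○○○○○
○○○○○○
○○●●○○
○●○○●○
●○○○●○
●v○○○○
○●●○○○
[33] ○○○○○○
○○○○○○
○○●●○○
○●○○●○
●○○○●○
●○>○○○
○●●○○○
[34] ○○○○○○
○○○○○○
○○●●○○
○●○○●○
●○○○●○
●○●○○○
○●v○○○
[35] ○○○○○○
○○○○○○
○○●●○○
○●○○●○
●○○○●○
●○●○○○
○●○>○○

6,3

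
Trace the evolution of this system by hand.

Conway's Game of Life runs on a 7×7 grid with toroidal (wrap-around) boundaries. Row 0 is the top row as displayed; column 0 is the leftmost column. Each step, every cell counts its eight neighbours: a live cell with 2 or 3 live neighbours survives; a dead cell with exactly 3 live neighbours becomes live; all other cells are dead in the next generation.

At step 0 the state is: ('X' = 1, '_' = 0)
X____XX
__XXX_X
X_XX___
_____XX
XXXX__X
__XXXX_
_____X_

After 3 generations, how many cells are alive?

gen 0: X____XX
__XXX_X
X_XX___
_____XX
XXXX__X
__XXXX_
_____X_
gen 1: X__X___
__X_X__
XXX____
____XX_
XX_____
X____X_
___X___
gen 2: __XXX__
X_X____
_XX_XX_
__X___X
XX__XX_
XX____X
____X_X
gen 3: _XX_XX_
_____X_
X_X__XX
__X___X
__X__X_
_X__X__
_XX_X_X

19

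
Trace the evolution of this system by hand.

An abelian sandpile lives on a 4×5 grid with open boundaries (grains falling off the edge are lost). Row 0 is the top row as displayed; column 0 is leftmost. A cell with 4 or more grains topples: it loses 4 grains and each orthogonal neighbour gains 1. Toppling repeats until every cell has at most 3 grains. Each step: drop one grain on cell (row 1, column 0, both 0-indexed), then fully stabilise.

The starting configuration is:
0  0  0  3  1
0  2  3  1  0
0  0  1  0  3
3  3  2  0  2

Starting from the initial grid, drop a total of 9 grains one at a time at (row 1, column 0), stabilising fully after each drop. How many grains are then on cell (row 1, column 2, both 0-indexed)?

k=0  0  0  0  3  1
0  2  3  1  0
0  0  1  0  3
3  3  2  0  2
k=1  0  0  0  3  1
1  2  3  1  0
0  0  1  0  3
3  3  2  0  2
k=2  0  0  0  3  1
2  2  3  1  0
0  0  1  0  3
3  3  2  0  2
k=3  0  0  0  3  1
3  2  3  1  0
0  0  1  0  3
3  3  2  0  2
k=4  1  0  0  3  1
0  3  3  1  0
1  0  1  0  3
3  3  2  0  2
k=5  1  0  0  3  1
1  3  3  1  0
1  0  1  0  3
3  3  2  0  2
k=6  1  0  0  3  1
2  3  3  1  0
1  0  1  0  3
3  3  2  0  2
k=7  1  0  0  3  1
3  3  3  1  0
1  0  1  0  3
3  3  2  0  2
k=8  2  1  1  3  1
1  1  0  2  0
2  1  2  0  3
3  3  2  0  2
k=9  2  1  1  3  1
2  1  0  2  0
2  1  2  0  3
3  3  2  0  2

0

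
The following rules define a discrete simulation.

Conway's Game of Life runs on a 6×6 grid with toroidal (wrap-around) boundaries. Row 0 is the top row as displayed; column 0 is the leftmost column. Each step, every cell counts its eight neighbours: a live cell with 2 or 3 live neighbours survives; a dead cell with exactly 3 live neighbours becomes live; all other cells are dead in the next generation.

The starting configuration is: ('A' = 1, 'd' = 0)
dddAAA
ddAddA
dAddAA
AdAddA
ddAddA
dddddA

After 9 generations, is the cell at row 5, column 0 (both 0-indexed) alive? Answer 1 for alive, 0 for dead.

0

k=0  dddAAA
ddAddA
dAddAA
AdAddA
ddAddA
dddddA
k=1  AddAdA
ddAddd
dAAAAd
ddAAdd
dAddAA
AddAdA
k=2  AAAAdA
AddddA
dAddAd
AddddA
dAdddA
dAAAdd
k=3  dddAdA
dddAdd
dAddAd
dAddAA
dAddAA
dddAdA
k=4  ddAAdd
ddAAdd
AdAAAA
dAAAdd
ddAAdd
ddAAdA
k=5  dAdddd
dddddA
AddddA
AddddA
dddddd
dAdddd
k=6  Addddd
dddddA
ddddAd
AddddA
Addddd
dddddd
k=7  dddddd
dddddA
AdddAd
AddddA
AddddA
dddddd
k=8  dddddd
dddddA
AdddAd
dAddAd
AddddA
dddddd
k=9  dddddd
dddddA
AdddAd
dAddAd
AddddA
dddddd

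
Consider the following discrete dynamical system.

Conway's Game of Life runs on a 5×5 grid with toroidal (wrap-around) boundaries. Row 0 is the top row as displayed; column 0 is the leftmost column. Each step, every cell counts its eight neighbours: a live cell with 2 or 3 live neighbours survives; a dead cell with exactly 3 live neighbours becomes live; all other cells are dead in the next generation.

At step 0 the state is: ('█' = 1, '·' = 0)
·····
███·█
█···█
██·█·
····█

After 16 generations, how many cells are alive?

k=0  ·····
███·█
█···█
██·█·
····█
k=1  ·█·██
·█·██
·····
·█·█·
█···█
k=2  ·█···
···██
█··██
█···█
·█···
k=3  █·█··
··██·
·····
·█·█·
·█···
k=4  ··██·
·███·
···█·
··█··
██···
k=5  █··██
·█··█
·█·█·
·██··
·█·█·
k=6  ·█·█·
·█···
·█·█·
██·█·
·█·█·
k=7  ██···
██···
·█··█
██·█·
·█·█·
k=8  ····█
··█·█
····█
·█·█·
·····
k=9  ···█·
█···█
█·█·█
·····
·····
k=10  ····█
██···
██·██
·····
·····
k=11  █····
·███·
·██·█
█···█
·····
k=12  ·██··
···██
····█
██·██
█···█
k=13  ·██··
█·███
··█··
·█·█·
·····
k=14  ███·█
█···█
█····
··█··
·█···
k=15  ··███
···█·
██··█
·█···
···█·
k=16  ··█·█
·█···
███·█
·██·█
···██

12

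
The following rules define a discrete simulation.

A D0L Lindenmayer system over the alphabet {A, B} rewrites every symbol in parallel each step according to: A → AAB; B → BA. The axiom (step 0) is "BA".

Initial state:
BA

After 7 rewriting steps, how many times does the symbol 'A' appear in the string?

987

[0] BA
[1] BAAAB
[2] BAAABAABAABBA
[3] BAAABAABAABBAAABAABBAAABAABBABAAAB
[4] BAAABAABAABBAAABAABBAAABAABBABAAABAABAABBAAABAABBABAAABAABAABBAAABAABBABAAABBAAABAABAABBA
[5] BAAABAABAABBAAABAABBAAABAABBABAAABAABAABBAAABAABBABAAABAAB…BAABBABAAABBAAABAABAABBABAAABAABAABBAAABAABBAAABAABBABAAAB  (len 233)
[6] BAAABAABAABBAAABAABBAAABAABBABAAABAABAABBAAABAABBABAAABAAB…AABAABAABBAAABAABBABAAABAABAABBAAABAABBABAAABBAAABAABAABBA  (len 610)
[7] BAAABAABAABBAAABAABBAAABAABBABAAABAABAABBAAABAABBABAAABAAB…BAABBABAAABBAAABAABAABBABAAABAABAABBAAABAABBAAABAABBABAAAB  (len 1597)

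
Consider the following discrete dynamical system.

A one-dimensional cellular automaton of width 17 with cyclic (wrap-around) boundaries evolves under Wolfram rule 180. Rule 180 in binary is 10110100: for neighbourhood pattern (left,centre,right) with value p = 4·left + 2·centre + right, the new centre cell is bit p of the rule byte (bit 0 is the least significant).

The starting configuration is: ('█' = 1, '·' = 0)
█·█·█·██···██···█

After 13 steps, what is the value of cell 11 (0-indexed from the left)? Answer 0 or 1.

0

k=0  █·█·█·██···██···█
k=1  ·█████··█····█···
k=2  ··███·█·██···██··
k=3  ···█·███··█····█·
k=4  ···██·█·█·██···██
k=5  █····█████··█····
k=6  ██····███·█·██···
k=7  ··█····█·███··█··
k=8  ··██···██·█·█·██·
k=9  ····█····█████··█
k=10  █···██····███·█·█
k=11  ·█····█····█·███·
k=12  ·██···██···██·█·█
k=13  █··█····█····████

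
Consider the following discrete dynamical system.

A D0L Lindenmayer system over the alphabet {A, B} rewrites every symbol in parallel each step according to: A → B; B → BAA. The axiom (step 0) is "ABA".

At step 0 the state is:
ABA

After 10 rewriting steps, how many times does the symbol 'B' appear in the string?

1365

[0] ABA
[1] BBAAB
[2] BAABAABBBAA
[3] BAABBBAABBBAABAABAABB
[4] BAABBBAABAABAABBBAABAABAABBBAABBBAABBBAABAA
[5] BAABBBAABAABAABBBAABBBAABBBAABAABAABBBAABBBAABBBAABAABAABBBAABAABAABBBAABAABAABBBAABB
[6] BAABBBAABAABAABBBAABBBAABBBAABAABAABBBAABAABAABBBAABAABAAB…AABAABAABBBAABBBAABBBAABAABAABBBAABBBAABBBAABAABAABBBAABAA  (len 171)
[7] BAABBBAABAABAABBBAABBBAABBBAABAABAABBBAABAABAABBBAABAABAAB…AABAABAABBBAABAABAABBBAABAABAABBBAABBBAABBBAABAABAABBBAABB  (len 341)
[8] BAABBBAABAABAABBBAABBBAABBBAABAABAABBBAABAABAABBBAABAABAAB…ABAABAABBBAABAABAABBBAABAABAABBBAABBBAABBBAABAABAABBBAABAA  (len 683)
[9] BAABBBAABAABAABBBAABBBAABBBAABAABAABBBAABAABAABBBAABAABAAB…AABAABAABBBAABAABAABBBAABAABAABBBAABBBAABBBAABAABAABBBAABB  (len 1365)
[10] BAABBBAABAABAABBBAABBBAABBBAABAABAABBBAABAABAABBBAABAABAAB…ABAABAABBBAABAABAABBBAABAABAABBBAABBBAABBBAABAABAABBBAABAA  (len 2731)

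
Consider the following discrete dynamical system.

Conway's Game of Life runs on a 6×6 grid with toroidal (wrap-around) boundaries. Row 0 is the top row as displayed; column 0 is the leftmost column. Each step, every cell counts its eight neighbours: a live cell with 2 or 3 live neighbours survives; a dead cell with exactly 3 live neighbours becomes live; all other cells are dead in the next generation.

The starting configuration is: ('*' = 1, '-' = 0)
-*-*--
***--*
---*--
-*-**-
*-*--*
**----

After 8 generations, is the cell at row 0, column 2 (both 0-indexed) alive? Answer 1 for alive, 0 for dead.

1

step 0: -*-*--
***--*
---*--
-*-**-
*-*--*
**----
step 1: -----*
**-**-
---*-*
**-***
--****
-----*
step 2: -----*
*-**--
------
-*----
-**---
*--*-*
step 3: -***-*
------
-**---
-**---
-**---
***-**
step 4: ---*-*
*--*--
-**---
*--*--
-----*
----**
step 5: *--*-*
**-**-
****--
***---
*----*
*----*
step 6: --**--
------
----*-
---*--
------
-*----
step 7: --*---
---*--
------
------
------
--*---
step 8: --**--
------
------
------
------
------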